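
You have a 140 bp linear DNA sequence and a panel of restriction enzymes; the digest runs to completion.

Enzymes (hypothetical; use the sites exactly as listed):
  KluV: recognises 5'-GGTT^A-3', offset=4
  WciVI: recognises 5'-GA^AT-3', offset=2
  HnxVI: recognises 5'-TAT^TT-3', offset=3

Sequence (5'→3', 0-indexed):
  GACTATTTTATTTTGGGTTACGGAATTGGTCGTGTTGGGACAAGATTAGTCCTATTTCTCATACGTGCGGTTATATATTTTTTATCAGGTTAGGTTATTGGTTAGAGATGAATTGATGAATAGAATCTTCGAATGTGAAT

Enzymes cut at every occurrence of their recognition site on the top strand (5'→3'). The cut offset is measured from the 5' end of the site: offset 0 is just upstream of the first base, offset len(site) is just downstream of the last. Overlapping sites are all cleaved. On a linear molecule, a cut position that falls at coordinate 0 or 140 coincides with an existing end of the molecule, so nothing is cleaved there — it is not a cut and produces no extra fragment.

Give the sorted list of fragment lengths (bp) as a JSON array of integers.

[2,5,5,5,5,6,6,6,7,8,8,8,8,13,17,31]

Site scan:
  KluV (GGTTA, off=4): starts [15, 68, 87, 92, 99] → cuts [19, 72, 91, 96, 103]
  WciVI (GAAT, off=2): starts [22, 109, 117, 122, 130, 136] → cuts [24, 111, 119, 124, 132, 138]
  HnxVI (TATTT, off=3): starts [3, 8, 52, 75] → cuts [6, 11, 55, 78]

Pooled cuts: [6, 11, 19, 24, 55, 72, 78, 91, 96, 103, 111, 119, 124, 132, 138]

Fragments:
  [0,6): 6 bp
  [6,11): 5 bp
  [11,19): 8 bp
  [19,24): 5 bp
  [24,55): 31 bp
  [55,72): 17 bp
  [72,78): 6 bp
  [78,91): 13 bp
  [91,96): 5 bp
  [96,103): 7 bp
  [103,111): 8 bp
  [111,119): 8 bp
  [119,124): 5 bp
  [124,132): 8 bp
  [132,138): 6 bp
  [138,140): 2 bp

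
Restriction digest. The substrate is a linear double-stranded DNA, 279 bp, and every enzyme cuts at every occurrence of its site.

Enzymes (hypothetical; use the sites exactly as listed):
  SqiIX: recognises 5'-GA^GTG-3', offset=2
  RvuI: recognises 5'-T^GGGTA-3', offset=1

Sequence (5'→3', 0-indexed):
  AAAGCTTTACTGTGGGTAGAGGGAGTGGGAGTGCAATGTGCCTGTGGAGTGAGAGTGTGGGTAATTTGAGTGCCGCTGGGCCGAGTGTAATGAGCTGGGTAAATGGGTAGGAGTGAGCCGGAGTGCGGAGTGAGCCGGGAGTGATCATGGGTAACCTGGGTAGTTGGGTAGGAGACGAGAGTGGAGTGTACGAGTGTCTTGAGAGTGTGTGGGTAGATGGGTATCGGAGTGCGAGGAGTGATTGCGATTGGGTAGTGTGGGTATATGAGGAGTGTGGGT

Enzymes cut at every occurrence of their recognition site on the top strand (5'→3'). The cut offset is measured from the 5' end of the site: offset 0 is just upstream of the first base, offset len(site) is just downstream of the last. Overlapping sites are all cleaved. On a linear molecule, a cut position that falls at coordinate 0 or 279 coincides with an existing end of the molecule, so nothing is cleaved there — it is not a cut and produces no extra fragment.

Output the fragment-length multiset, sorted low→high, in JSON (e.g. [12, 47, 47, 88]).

[4,5,6,6,6,7,8,8,8,8,8,8,8,9,9,9,10,10,11,11,11,11,12,12,13,13,15,15,18]

Scan for sites:
  SqiIX (GAGTG, off=2): starts [22, 28, 46, 52, 67, 82, 110, 120, 127, 138, 178, 183, 191, 202, 226, 235, 269] → cuts [24, 30, 48, 54, 69, 84, 112, 122, 129, 140, 180, 185, 193, 204, 228, 237, 271]
  RvuI (TGGGTA, off=1): starts [12, 57, 95, 103, 147, 156, 164, 209, 217, 248, 257] → cuts [13, 58, 96, 104, 148, 157, 165, 210, 218, 249, 258]

Pooled cuts: [13, 24, 30, 48, 54, 58, 69, 84, 96, 104, 112, 122, 129, 140, 148, 157, 165, 180, 185, 193, 204, 210, 218, 228, 237, 249, 258, 271]

Fragments:
  [0,13): 13 bp
  [13,24): 11 bp
  [24,30): 6 bp
  [30,48): 18 bp
  [48,54): 6 bp
  [54,58): 4 bp
  [58,69): 11 bp
  [69,84): 15 bp
  [84,96): 12 bp
  [96,104): 8 bp
  [104,112): 8 bp
  [112,122): 10 bp
  [122,129): 7 bp
  [129,140): 11 bp
  [140,148): 8 bp
  [148,157): 9 bp
  [157,165): 8 bp
  [165,180): 15 bp
  [180,185): 5 bp
  [185,193): 8 bp
  [193,204): 11 bp
  [204,210): 6 bp
  [210,218): 8 bp
  [218,228): 10 bp
  [228,237): 9 bp
  [237,249): 12 bp
  [249,258): 9 bp
  [258,271): 13 bp
  [271,279): 8 bp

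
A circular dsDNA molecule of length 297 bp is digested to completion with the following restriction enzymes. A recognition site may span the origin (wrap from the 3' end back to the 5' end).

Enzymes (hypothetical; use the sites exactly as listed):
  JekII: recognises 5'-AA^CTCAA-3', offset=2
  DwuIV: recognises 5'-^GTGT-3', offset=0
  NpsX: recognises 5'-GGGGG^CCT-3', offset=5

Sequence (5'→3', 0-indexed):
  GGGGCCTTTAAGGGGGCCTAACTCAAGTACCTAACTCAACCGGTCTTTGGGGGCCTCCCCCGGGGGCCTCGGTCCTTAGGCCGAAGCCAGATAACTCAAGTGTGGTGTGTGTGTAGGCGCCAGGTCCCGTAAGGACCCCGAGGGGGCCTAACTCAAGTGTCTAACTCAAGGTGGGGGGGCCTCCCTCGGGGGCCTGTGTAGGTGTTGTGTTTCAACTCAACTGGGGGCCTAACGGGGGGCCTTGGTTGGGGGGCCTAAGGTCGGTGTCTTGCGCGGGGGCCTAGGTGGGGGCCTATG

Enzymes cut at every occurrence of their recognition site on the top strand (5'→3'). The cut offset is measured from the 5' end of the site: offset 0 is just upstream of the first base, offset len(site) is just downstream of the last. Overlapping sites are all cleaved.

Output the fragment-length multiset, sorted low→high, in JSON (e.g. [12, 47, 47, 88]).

Per-enzyme occurrences:
  JekII (AACTCAA, off=2): starts [19, 32, 92, 149, 162, 213] → cuts [21, 34, 94, 151, 164, 215]
  DwuIV (GTGT, off=0): starts [99, 104, 106, 108, 110, 156, 195, 201, 206, 263] → cuts [99, 104, 106, 108, 110, 156, 195, 201, 206, 263]
  NpsX (GGGGGCCT, off=5): starts [11, 48, 61, 141, 174, 187, 222, 234, 248, 274, 286, 296] → cuts [4, 16, 53, 66, 146, 179, 192, 227, 239, 253, 279, 291]

All cut coordinates (distinct, sorted): [4, 16, 21, 34, 53, 66, 94, 99, 104, 106, 108, 110, 146, 151, 156, 164, 179, 192, 195, 201, 206, 215, 227, 239, 253, 263, 279, 291]

Fragment lengths:
  4→16: 12 bp
  16→21: 5 bp
  21→34: 13 bp
  34→53: 19 bp
  53→66: 13 bp
  66→94: 28 bp
  94→99: 5 bp
  99→104: 5 bp
  104→106: 2 bp
  106→108: 2 bp
  108→110: 2 bp
  110→146: 36 bp
  146→151: 5 bp
  151→156: 5 bp
  156→164: 8 bp
  164→179: 15 bp
  179→192: 13 bp
  192→195: 3 bp
  195→201: 6 bp
  201→206: 5 bp
  206→215: 9 bp
  215→227: 12 bp
  227→239: 12 bp
  239→253: 14 bp
  253→263: 10 bp
  263→279: 16 bp
  279→291: 12 bp
  291→4 (wrap): 297-291+4 = 10 bp

[2,2,2,3,5,5,5,5,5,5,6,8,9,10,10,12,12,12,12,13,13,13,14,15,16,19,28,36]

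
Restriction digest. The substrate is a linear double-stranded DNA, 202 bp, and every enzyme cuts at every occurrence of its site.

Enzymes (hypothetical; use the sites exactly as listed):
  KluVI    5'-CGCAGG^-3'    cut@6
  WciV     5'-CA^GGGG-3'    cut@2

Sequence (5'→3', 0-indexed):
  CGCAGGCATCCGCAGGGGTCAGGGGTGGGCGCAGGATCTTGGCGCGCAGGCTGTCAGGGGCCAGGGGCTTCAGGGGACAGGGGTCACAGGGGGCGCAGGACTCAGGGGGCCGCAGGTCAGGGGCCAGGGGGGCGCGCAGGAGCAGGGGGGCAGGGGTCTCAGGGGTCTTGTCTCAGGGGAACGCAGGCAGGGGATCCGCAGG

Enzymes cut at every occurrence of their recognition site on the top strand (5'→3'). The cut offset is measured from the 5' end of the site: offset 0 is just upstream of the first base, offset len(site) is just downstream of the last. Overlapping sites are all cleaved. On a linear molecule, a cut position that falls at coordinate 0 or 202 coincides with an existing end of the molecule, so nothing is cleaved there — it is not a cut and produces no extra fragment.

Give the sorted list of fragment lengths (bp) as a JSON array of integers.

Site scan:
  KluVI (CGCAGG, off=6): starts [0, 10, 29, 44, 93, 110, 134, 181, 196] → cuts [6, 16, 35, 50, 99, 116, 140, 187] (position 202 is a terminus of the linear molecule — no cut)
  WciV (CAGGGG, off=2): starts [12, 19, 54, 61, 70, 77, 86, 102, 117, 124, 142, 150, 159, 173, 187] → cuts [14, 21, 56, 63, 72, 79, 88, 104, 119, 126, 144, 152, 161, 175, 189]

Pooled cuts: [6, 14, 16, 21, 35, 50, 56, 63, 72, 79, 88, 99, 104, 116, 119, 126, 140, 144, 152, 161, 175, 187, 189]

Fragments:
  [0,6): 6 bp
  [6,14): 8 bp
  [14,16): 2 bp
  [16,21): 5 bp
  [21,35): 14 bp
  [35,50): 15 bp
  [50,56): 6 bp
  [56,63): 7 bp
  [63,72): 9 bp
  [72,79): 7 bp
  [79,88): 9 bp
  [88,99): 11 bp
  [99,104): 5 bp
  [104,116): 12 bp
  [116,119): 3 bp
  [119,126): 7 bp
  [126,140): 14 bp
  [140,144): 4 bp
  [144,152): 8 bp
  [152,161): 9 bp
  [161,175): 14 bp
  [175,187): 12 bp
  [187,189): 2 bp
  [189,202): 13 bp

[2,2,3,4,5,5,6,6,7,7,7,8,8,9,9,9,11,12,12,13,14,14,14,15]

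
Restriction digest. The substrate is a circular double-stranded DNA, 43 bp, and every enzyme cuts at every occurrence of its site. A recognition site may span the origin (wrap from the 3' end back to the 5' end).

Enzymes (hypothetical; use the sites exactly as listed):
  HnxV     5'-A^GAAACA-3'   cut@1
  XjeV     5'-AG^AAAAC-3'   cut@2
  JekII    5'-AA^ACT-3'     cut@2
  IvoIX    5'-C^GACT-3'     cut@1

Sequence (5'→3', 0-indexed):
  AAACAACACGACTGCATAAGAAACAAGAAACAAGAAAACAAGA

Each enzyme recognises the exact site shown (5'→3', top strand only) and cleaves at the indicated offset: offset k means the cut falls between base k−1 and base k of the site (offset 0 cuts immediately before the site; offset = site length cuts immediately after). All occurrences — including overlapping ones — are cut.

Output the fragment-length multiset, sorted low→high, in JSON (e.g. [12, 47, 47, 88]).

Scan for sites:
  HnxV AGAAACA/1: at [18, 25] ⇒ [19, 26]
  XjeV AGAAAAC/2: at [32, 40] ⇒ [34, 42]
  JekII (AAACT, off=2): no sites
  IvoIX CGACT/1: at [8] ⇒ [9]

Pooled cuts: [9, 19, 26, 34, 42]

Fragments:
  9→19: 10 bp
  19→26: 7 bp
  26→34: 8 bp
  34→42: 8 bp
  42→9 (wrap): 43-42+9 = 10 bp

[7,8,8,10,10]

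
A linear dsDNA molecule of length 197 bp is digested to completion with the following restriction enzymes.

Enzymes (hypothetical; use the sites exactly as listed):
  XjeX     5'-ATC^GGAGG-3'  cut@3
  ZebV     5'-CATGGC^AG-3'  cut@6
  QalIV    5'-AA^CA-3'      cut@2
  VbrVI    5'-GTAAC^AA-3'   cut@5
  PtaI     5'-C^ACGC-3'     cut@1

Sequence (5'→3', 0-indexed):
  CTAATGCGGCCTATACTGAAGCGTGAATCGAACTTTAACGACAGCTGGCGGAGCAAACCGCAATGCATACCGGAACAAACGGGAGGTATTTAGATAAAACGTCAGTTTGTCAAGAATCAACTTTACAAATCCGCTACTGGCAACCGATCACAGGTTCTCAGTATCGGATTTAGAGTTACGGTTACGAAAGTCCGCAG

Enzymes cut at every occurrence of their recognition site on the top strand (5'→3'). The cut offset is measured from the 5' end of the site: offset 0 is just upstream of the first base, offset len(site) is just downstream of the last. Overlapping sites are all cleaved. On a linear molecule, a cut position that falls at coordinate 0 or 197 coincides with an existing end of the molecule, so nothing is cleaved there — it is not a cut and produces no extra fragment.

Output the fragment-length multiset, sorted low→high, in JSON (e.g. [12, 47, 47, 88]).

[75,122]

Per-enzyme occurrences:
  XjeX (ATCGGAGG, off=3): no sites
  ZebV (CATGGCAG, off=6): no sites
  QalIV AACA/2: at [73] ⇒ [75]
  VbrVI (GTAACAA, off=5): no sites
  PtaI (CACGC, off=1): no sites

All cut coordinates (distinct, sorted): [75]

Fragment lengths:
  [0,75): 75 bp
  [75,197): 122 bp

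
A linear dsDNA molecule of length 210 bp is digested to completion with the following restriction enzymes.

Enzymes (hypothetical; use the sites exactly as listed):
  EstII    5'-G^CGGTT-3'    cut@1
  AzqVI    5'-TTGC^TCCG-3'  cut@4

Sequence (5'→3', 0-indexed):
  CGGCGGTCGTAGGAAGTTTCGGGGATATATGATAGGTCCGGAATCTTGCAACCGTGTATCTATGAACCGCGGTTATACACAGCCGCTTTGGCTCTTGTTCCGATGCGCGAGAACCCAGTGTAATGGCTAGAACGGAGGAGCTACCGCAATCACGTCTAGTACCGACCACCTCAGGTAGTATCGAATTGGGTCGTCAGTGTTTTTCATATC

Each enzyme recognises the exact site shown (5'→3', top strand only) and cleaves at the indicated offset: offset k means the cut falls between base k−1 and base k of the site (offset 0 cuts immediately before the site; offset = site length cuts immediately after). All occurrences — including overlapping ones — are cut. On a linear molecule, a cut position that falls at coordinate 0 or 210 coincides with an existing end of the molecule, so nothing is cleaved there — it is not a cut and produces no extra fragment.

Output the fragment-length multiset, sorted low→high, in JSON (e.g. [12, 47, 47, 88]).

[69,141]

Scan for sites:
  EstII (GCGGTT, off=1): starts [68] → cuts [69]
  AzqVI (TTGCTCCG, off=4): no sites

All cut coordinates (distinct, sorted): [69]

Fragments:
  [0,69): 69 bp
  [69,210): 141 bp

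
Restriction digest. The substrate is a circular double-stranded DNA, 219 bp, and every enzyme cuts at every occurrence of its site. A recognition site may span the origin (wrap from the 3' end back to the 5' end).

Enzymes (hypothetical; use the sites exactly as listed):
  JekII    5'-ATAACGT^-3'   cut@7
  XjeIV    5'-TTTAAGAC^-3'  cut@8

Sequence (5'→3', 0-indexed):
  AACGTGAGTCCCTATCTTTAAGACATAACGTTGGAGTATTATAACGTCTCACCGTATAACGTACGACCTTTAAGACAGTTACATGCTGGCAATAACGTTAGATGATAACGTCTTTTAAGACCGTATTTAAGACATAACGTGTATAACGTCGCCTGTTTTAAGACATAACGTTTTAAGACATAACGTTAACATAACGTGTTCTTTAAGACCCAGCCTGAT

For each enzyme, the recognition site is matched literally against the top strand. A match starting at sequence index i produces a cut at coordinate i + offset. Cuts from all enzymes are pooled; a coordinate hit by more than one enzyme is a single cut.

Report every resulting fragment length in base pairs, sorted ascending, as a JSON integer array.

[7,7,7,7,8,9,10,11,12,12,13,14,15,15,15,16,19,22]

Scan for sites:
  JekII (ATAACGT, off=7): starts [24, 40, 55, 91, 104, 133, 142, 164, 179, 190, 217] → cuts [5, 31, 47, 62, 98, 111, 140, 149, 171, 186, 197]
  XjeIV (TTTAAGAC, off=8): starts [16, 68, 113, 125, 156, 171, 201] → cuts [24, 76, 121, 133, 164, 179, 209]

All cut coordinates (distinct, sorted): [5, 24, 31, 47, 62, 76, 98, 111, 121, 133, 140, 149, 164, 171, 179, 186, 197, 209]

Fragment lengths:
  5→24: 19 bp
  24→31: 7 bp
  31→47: 16 bp
  47→62: 15 bp
  62→76: 14 bp
  76→98: 22 bp
  98→111: 13 bp
  111→121: 10 bp
  121→133: 12 bp
  133→140: 7 bp
  140→149: 9 bp
  149→164: 15 bp
  164→171: 7 bp
  171→179: 8 bp
  179→186: 7 bp
  186→197: 11 bp
  197→209: 12 bp
  209→5 (wrap): 219-209+5 = 15 bp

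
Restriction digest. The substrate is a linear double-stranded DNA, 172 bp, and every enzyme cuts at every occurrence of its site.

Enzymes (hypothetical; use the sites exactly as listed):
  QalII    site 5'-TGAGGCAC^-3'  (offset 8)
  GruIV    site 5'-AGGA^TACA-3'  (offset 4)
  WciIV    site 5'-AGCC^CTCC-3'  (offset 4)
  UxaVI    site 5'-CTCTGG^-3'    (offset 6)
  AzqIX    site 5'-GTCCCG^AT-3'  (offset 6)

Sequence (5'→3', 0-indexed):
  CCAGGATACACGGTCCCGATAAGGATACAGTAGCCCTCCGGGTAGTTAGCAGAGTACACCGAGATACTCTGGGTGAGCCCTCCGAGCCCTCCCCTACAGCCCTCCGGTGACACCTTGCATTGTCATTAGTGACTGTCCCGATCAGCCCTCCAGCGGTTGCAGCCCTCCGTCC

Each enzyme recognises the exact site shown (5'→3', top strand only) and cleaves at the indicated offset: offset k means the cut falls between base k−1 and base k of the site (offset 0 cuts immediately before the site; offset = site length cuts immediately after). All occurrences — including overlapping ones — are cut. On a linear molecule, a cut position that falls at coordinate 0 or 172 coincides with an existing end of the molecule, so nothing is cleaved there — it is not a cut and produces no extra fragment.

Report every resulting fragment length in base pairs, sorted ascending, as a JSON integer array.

[6,7,7,7,8,9,10,12,13,17,37,39]

Site scan:
  QalII (TGAGGCAC, off=8): no sites
  GruIV AGGATACA/4: at [2, 21] ⇒ [6, 25]
  WciIV AGCCCTCC/4: at [31, 75, 84, 97, 143, 160] ⇒ [35, 79, 88, 101, 147, 164]
  UxaVI CTCTGG/6: at [66] ⇒ [72]
  AzqIX GTCCCGAT/6: at [12, 134] ⇒ [18, 140]

Pooled cuts: [6, 18, 25, 35, 72, 79, 88, 101, 140, 147, 164]

Fragment lengths:
  [0,6): 6 bp
  [6,18): 12 bp
  [18,25): 7 bp
  [25,35): 10 bp
  [35,72): 37 bp
  [72,79): 7 bp
  [79,88): 9 bp
  [88,101): 13 bp
  [101,140): 39 bp
  [140,147): 7 bp
  [147,164): 17 bp
  [164,172): 8 bp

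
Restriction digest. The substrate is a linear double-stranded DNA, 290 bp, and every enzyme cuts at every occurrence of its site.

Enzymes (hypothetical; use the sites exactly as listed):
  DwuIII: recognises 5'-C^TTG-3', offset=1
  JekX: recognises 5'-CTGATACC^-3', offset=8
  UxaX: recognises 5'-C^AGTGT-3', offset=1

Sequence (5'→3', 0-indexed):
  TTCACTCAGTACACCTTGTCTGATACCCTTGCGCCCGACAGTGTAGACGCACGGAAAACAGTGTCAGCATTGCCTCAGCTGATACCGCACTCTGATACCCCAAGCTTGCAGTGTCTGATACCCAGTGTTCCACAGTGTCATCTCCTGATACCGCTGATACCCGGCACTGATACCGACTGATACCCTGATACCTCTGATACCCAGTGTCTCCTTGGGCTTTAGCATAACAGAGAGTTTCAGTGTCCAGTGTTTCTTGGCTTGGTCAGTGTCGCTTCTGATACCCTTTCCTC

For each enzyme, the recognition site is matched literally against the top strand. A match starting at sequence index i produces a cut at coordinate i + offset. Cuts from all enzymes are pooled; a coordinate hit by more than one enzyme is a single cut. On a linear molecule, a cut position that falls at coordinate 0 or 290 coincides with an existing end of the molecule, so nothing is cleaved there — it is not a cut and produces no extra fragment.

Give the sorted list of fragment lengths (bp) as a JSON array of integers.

Site scan:
  DwuIII (CTTG, off=1): starts [14, 27, 104, 210, 252, 257] → cuts [15, 28, 105, 211, 253, 258]
  JekX (CTGATACC, off=8): starts [19, 78, 91, 114, 144, 153, 166, 176, 184, 193, 274] → cuts [27, 86, 99, 122, 152, 161, 174, 184, 192, 201, 282]
  UxaX (CAGTGT, off=1): starts [38, 58, 108, 122, 132, 201, 237, 244, 263] → cuts [39, 59, 109, 123, 133, 202, 238, 245, 264]

Pooled cuts: [15, 27, 28, 39, 59, 86, 99, 105, 109, 122, 123, 133, 152, 161, 174, 184, 192, 201, 202, 211, 238, 245, 253, 258, 264, 282]

Fragments:
  [0,15): 15 bp
  [15,27): 12 bp
  [27,28): 1 bp
  [28,39): 11 bp
  [39,59): 20 bp
  [59,86): 27 bp
  [86,99): 13 bp
  [99,105): 6 bp
  [105,109): 4 bp
  [109,122): 13 bp
  [122,123): 1 bp
  [123,133): 10 bp
  [133,152): 19 bp
  [152,161): 9 bp
  [161,174): 13 bp
  [174,184): 10 bp
  [184,192): 8 bp
  [192,201): 9 bp
  [201,202): 1 bp
  [202,211): 9 bp
  [211,238): 27 bp
  [238,245): 7 bp
  [245,253): 8 bp
  [253,258): 5 bp
  [258,264): 6 bp
  [264,282): 18 bp
  [282,290): 8 bp

[1,1,1,4,5,6,6,7,8,8,8,9,9,9,10,10,11,12,13,13,13,15,18,19,20,27,27]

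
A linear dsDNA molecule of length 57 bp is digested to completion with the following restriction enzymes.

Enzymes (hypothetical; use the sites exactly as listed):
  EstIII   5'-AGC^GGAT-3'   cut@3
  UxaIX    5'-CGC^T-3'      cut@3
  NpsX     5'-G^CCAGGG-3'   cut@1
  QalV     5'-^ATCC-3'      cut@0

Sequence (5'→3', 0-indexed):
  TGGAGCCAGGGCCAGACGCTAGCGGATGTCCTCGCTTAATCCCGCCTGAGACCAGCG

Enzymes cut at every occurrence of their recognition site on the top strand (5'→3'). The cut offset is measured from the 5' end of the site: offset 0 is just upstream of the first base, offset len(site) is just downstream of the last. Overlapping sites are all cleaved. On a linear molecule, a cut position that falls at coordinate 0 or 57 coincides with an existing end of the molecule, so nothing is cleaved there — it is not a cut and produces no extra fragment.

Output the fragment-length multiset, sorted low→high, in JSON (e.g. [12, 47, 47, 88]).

[3,4,5,12,14,19]

Site scan:
  EstIII (AGCGGAT, off=3): starts [20] → cuts [23]
  UxaIX (CGCT, off=3): starts [16, 32] → cuts [19, 35]
  NpsX (GCCAGGG, off=1): starts [4] → cuts [5]
  QalV (ATCC, off=0): starts [38] → cuts [38]

Pooled cuts: [5, 19, 23, 35, 38]

Fragments:
  [0,5): 5 bp
  [5,19): 14 bp
  [19,23): 4 bp
  [23,35): 12 bp
  [35,38): 3 bp
  [38,57): 19 bp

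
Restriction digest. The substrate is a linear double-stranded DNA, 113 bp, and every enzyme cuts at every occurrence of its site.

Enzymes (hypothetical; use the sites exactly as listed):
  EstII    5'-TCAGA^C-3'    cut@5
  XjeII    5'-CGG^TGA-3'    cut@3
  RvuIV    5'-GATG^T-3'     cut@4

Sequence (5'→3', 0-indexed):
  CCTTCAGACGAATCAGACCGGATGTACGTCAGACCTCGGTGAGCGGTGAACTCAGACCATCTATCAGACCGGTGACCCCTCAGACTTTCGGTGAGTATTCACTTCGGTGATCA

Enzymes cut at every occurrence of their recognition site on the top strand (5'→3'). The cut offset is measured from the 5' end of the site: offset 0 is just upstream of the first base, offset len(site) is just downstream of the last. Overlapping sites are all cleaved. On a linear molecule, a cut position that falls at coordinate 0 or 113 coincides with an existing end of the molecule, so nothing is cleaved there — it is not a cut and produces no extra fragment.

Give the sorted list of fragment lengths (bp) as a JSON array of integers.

Site scan:
  EstII TCAGAC/5: at [3, 12, 28, 51, 63, 79] ⇒ [8, 17, 33, 56, 68, 84]
  XjeII CGGTGA/3: at [36, 43, 69, 88, 104] ⇒ [39, 46, 72, 91, 107]
  RvuIV GATGT/4: at [20] ⇒ [24]

All cut coordinates (distinct, sorted): [8, 17, 24, 33, 39, 46, 56, 68, 72, 84, 91, 107]

Fragment lengths:
  [0,8): 8 bp
  [8,17): 9 bp
  [17,24): 7 bp
  [24,33): 9 bp
  [33,39): 6 bp
  [39,46): 7 bp
  [46,56): 10 bp
  [56,68): 12 bp
  [68,72): 4 bp
  [72,84): 12 bp
  [84,91): 7 bp
  [91,107): 16 bp
  [107,113): 6 bp

[4,6,6,7,7,7,8,9,9,10,12,12,16]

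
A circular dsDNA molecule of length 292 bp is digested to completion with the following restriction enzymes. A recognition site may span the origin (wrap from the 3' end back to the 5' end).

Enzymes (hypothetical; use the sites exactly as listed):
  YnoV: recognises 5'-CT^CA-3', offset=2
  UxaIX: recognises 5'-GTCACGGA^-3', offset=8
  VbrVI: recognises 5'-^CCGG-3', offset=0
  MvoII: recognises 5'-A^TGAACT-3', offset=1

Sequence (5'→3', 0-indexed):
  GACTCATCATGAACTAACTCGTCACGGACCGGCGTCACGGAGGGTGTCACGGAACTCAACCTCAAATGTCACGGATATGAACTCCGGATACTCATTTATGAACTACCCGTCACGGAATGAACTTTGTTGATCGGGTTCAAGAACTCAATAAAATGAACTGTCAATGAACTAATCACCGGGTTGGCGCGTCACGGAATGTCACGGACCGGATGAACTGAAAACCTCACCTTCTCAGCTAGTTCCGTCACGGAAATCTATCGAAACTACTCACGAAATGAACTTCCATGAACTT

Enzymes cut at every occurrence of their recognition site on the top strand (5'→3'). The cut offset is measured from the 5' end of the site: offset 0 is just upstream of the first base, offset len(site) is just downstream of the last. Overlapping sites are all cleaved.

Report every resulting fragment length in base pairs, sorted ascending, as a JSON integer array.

Site scan:
  YnoV (CTCA, off=2): starts [2, 54, 60, 90, 143, 222, 230, 266] → cuts [4, 56, 62, 92, 145, 224, 232, 268]
  UxaIX (GTCACGGA, off=8): starts [20, 33, 45, 67, 108, 187, 197, 243] → cuts [28, 41, 53, 75, 116, 195, 205, 251]
  VbrVI (CCGG, off=0): starts [28, 83, 175, 205] → cuts [28, 83, 175, 205]
  MvoII (ATGAACT, off=1): starts [8, 76, 97, 116, 152, 163, 209, 274, 284] → cuts [9, 77, 98, 117, 153, 164, 210, 275, 285]

All cut coordinates (distinct, sorted): [4, 9, 28, 41, 53, 56, 62, 75, 77, 83, 92, 98, 116, 117, 145, 153, 164, 175, 195, 205, 210, 224, 232, 251, 268, 275, 285]

Fragments:
  4→9: 5 bp
  9→28: 19 bp
  28→41: 13 bp
  41→53: 12 bp
  53→56: 3 bp
  56→62: 6 bp
  62→75: 13 bp
  75→77: 2 bp
  77→83: 6 bp
  83→92: 9 bp
  92→98: 6 bp
  98→116: 18 bp
  116→117: 1 bp
  117→145: 28 bp
  145→153: 8 bp
  153→164: 11 bp
  164→175: 11 bp
  175→195: 20 bp
  195→205: 10 bp
  205→210: 5 bp
  210→224: 14 bp
  224→232: 8 bp
  232→251: 19 bp
  251→268: 17 bp
  268→275: 7 bp
  275→285: 10 bp
  285→4 (wrap): 292-285+4 = 11 bp

[1,2,3,5,5,6,6,6,7,8,8,9,10,10,11,11,11,12,13,13,14,17,18,19,19,20,28]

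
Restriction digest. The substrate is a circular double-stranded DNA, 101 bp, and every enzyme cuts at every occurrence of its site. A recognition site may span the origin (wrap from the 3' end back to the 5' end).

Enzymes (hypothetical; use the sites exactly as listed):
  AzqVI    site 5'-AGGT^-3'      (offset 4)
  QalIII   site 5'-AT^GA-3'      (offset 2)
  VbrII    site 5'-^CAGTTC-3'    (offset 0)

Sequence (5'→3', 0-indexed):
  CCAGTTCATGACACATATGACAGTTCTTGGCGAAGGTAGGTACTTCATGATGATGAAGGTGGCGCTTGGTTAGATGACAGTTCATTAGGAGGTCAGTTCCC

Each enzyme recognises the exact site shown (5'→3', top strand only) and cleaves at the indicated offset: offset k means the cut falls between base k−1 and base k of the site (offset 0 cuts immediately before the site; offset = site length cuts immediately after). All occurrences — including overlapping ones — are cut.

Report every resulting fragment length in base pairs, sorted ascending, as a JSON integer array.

[2,2,3,3,4,6,7,8,9,9,15,16,17]

Scan for sites:
  AzqVI (AGGT, off=4): starts [33, 37, 56, 89] → cuts [37, 41, 60, 93]
  QalIII (ATGA, off=2): starts [7, 16, 46, 49, 52, 73] → cuts [9, 18, 48, 51, 54, 75]
  VbrII (CAGTTC, off=0): starts [1, 20, 77, 93] → cuts [1, 20, 77, 93]

Pooled cuts: [1, 9, 18, 20, 37, 41, 48, 51, 54, 60, 75, 77, 93]

Fragments:
  1→9: 8 bp
  9→18: 9 bp
  18→20: 2 bp
  20→37: 17 bp
  37→41: 4 bp
  41→48: 7 bp
  48→51: 3 bp
  51→54: 3 bp
  54→60: 6 bp
  60→75: 15 bp
  75→77: 2 bp
  77→93: 16 bp
  93→1 (wrap): 101-93+1 = 9 bp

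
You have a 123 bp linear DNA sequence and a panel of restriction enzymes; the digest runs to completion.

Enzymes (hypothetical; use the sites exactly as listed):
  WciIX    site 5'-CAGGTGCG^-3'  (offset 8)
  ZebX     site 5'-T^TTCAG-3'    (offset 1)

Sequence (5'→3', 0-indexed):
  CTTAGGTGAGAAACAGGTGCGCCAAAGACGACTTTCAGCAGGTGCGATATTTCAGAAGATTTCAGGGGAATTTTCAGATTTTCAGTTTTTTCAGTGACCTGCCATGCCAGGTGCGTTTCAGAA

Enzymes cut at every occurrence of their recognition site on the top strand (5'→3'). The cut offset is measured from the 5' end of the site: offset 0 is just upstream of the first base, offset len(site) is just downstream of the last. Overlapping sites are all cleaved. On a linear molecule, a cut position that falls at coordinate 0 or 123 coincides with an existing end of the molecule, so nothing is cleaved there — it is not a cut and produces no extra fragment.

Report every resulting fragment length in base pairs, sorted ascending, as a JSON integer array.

Per-enzyme occurrences:
  WciIX CAGGTGCG/8: at [13, 38, 107] ⇒ [21, 46, 115]
  ZebX TTTCAG/1: at [32, 49, 59, 71, 79, 88, 115] ⇒ [33, 50, 60, 72, 80, 89, 116]

Pooled cuts: [21, 33, 46, 50, 60, 72, 80, 89, 115, 116]

Fragment lengths:
  [0,21): 21 bp
  [21,33): 12 bp
  [33,46): 13 bp
  [46,50): 4 bp
  [50,60): 10 bp
  [60,72): 12 bp
  [72,80): 8 bp
  [80,89): 9 bp
  [89,115): 26 bp
  [115,116): 1 bp
  [116,123): 7 bp

[1,4,7,8,9,10,12,12,13,21,26]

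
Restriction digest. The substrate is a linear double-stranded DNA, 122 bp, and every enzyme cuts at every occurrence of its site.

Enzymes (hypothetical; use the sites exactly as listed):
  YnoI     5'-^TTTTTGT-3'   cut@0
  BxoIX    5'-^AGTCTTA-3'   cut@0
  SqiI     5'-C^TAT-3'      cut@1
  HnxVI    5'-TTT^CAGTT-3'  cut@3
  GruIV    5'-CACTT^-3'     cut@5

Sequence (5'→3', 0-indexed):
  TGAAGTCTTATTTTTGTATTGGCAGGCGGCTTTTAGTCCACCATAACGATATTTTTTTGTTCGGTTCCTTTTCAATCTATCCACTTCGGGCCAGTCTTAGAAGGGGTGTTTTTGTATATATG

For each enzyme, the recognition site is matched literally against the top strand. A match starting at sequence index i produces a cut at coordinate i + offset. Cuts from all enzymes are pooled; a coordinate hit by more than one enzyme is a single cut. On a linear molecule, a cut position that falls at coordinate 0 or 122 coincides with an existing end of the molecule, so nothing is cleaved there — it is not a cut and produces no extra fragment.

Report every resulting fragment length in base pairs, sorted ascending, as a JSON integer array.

Per-enzyme occurrences:
  YnoI TTTTTGT/0: at [10, 53, 108] ⇒ [10, 53, 108]
  BxoIX AGTCTTA/0: at [3, 92] ⇒ [3, 92]
  SqiI CTAT/1: at [76] ⇒ [77]
  HnxVI (TTTCAGTT, off=3): no sites
  GruIV CACTT/5: at [81] ⇒ [86]

Pooled cuts: [3, 10, 53, 77, 86, 92, 108]

Fragments:
  [0,3): 3 bp
  [3,10): 7 bp
  [10,53): 43 bp
  [53,77): 24 bp
  [77,86): 9 bp
  [86,92): 6 bp
  [92,108): 16 bp
  [108,122): 14 bp

[3,6,7,9,14,16,24,43]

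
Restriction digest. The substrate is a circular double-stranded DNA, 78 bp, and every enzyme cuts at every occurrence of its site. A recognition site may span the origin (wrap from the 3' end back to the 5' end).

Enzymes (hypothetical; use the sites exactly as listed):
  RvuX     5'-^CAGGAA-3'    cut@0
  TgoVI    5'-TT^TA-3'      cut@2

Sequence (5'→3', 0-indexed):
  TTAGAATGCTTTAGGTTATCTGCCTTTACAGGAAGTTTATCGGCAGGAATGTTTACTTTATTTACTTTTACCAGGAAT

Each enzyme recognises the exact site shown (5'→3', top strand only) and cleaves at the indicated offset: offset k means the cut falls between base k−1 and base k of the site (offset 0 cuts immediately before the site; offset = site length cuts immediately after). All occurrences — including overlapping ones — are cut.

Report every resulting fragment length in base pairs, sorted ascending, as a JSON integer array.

Per-enzyme occurrences:
  RvuX CAGGAA/0: at [28, 43, 71] ⇒ [28, 43, 71]
  TgoVI TTTA/2: at [9, 24, 35, 51, 56, 60, 66, 77] ⇒ [1, 11, 26, 37, 53, 58, 62, 68]

All cut coordinates (distinct, sorted): [1, 11, 26, 28, 37, 43, 53, 58, 62, 68, 71]

Fragment lengths:
  1→11: 10 bp
  11→26: 15 bp
  26→28: 2 bp
  28→37: 9 bp
  37→43: 6 bp
  43→53: 10 bp
  53→58: 5 bp
  58→62: 4 bp
  62→68: 6 bp
  68→71: 3 bp
  71→1 (wrap): 78-71+1 = 8 bp

[2,3,4,5,6,6,8,9,10,10,15]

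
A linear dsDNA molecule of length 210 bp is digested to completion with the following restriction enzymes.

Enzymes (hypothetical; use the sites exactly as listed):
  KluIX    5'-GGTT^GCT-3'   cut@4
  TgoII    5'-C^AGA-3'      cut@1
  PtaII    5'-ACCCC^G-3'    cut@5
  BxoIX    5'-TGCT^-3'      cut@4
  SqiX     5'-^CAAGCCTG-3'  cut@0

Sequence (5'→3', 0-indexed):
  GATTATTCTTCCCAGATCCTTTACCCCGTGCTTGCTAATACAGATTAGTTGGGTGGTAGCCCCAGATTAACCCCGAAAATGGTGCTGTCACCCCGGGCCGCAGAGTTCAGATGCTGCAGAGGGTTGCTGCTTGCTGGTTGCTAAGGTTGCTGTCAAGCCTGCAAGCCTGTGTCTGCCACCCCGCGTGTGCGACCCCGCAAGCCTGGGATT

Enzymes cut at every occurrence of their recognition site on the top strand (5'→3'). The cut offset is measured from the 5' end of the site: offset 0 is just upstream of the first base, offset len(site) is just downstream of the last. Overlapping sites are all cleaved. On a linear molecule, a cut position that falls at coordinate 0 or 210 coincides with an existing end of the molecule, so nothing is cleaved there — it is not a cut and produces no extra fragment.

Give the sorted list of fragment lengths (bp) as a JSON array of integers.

[1,2,2,3,3,3,3,4,4,4,5,5,6,7,7,7,8,8,8,11,12,13,13,14,14,21,22]

Site scan:
  KluIX GGTTGCT/4: at [121, 135, 144] ⇒ [125, 139, 148]
  TgoII CAGA/1: at [12, 40, 62, 100, 107, 116] ⇒ [13, 41, 63, 101, 108, 117]
  PtaII ACCCCG/5: at [22, 69, 89, 177, 191] ⇒ [27, 74, 94, 182, 196]
  BxoIX TGCT/4: at [28, 32, 82, 111, 124, 127, 131, 138, 147] ⇒ [32, 36, 86, 115, 128, 131, 135, 142, 151]
  SqiX CAAGCCTG/0: at [153, 161, 197] ⇒ [153, 161, 197]

All cut coordinates (distinct, sorted): [13, 27, 32, 36, 41, 63, 74, 86, 94, 101, 108, 115, 117, 125, 128, 131, 135, 139, 142, 148, 151, 153, 161, 182, 196, 197]

Fragment lengths:
  [0,13): 13 bp
  [13,27): 14 bp
  [27,32): 5 bp
  [32,36): 4 bp
  [36,41): 5 bp
  [41,63): 22 bp
  [63,74): 11 bp
  [74,86): 12 bp
  [86,94): 8 bp
  [94,101): 7 bp
  [101,108): 7 bp
  [108,115): 7 bp
  [115,117): 2 bp
  [117,125): 8 bp
  [125,128): 3 bp
  [128,131): 3 bp
  [131,135): 4 bp
  [135,139): 4 bp
  [139,142): 3 bp
  [142,148): 6 bp
  [148,151): 3 bp
  [151,153): 2 bp
  [153,161): 8 bp
  [161,182): 21 bp
  [182,196): 14 bp
  [196,197): 1 bp
  [197,210): 13 bp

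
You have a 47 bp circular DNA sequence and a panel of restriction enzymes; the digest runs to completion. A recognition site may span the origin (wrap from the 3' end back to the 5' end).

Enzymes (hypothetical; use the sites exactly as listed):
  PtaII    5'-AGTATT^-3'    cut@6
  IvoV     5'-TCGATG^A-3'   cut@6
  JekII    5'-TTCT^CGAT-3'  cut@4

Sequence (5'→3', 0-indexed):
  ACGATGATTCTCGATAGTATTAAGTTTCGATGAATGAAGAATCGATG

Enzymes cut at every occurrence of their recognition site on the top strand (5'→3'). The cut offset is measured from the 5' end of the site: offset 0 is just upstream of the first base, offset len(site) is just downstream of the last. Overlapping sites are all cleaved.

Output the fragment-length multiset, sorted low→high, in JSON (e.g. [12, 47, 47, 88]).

Scan for sites:
  PtaII AGTATT/6: at [15] ⇒ [21]
  IvoV TCGATGA/6: at [26, 41] ⇒ [0, 32]
  JekII TTCTCGAT/4: at [7] ⇒ [11]

Pooled cuts: [0, 11, 21, 32]

Fragments:
  0→11: 11 bp
  11→21: 10 bp
  21→32: 11 bp
  32→0 (wrap): 47-32+0 = 15 bp

[10,11,11,15]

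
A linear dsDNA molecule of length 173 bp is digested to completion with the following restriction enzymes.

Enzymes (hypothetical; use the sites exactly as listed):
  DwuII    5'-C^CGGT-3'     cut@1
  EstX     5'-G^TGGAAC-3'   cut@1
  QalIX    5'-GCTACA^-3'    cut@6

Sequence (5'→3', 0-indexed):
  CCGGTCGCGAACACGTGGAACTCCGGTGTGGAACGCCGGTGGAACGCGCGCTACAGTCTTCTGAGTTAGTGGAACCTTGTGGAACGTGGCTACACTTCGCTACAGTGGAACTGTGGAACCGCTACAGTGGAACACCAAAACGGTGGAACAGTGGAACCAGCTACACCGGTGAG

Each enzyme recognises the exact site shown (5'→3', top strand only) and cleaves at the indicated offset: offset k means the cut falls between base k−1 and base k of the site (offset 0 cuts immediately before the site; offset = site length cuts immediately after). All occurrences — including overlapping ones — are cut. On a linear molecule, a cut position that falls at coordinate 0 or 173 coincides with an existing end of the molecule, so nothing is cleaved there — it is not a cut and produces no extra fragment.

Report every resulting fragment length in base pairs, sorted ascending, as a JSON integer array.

Scan for sites:
  DwuII CCGGT/1: at [0, 22, 35, 165] ⇒ [1, 23, 36, 166]
  EstX GTGGAAC/1: at [14, 27, 38, 68, 78, 104, 112, 126, 142, 150] ⇒ [15, 28, 39, 69, 79, 105, 113, 127, 143, 151]
  QalIX GCTACA/6: at [49, 88, 98, 120, 159] ⇒ [55, 94, 104, 126, 165]

Pooled cuts: [1, 15, 23, 28, 36, 39, 55, 69, 79, 94, 104, 105, 113, 126, 127, 143, 151, 165, 166]

Fragment lengths:
  [0,1): 1 bp
  [1,15): 14 bp
  [15,23): 8 bp
  [23,28): 5 bp
  [28,36): 8 bp
  [36,39): 3 bp
  [39,55): 16 bp
  [55,69): 14 bp
  [69,79): 10 bp
  [79,94): 15 bp
  [94,104): 10 bp
  [104,105): 1 bp
  [105,113): 8 bp
  [113,126): 13 bp
  [126,127): 1 bp
  [127,143): 16 bp
  [143,151): 8 bp
  [151,165): 14 bp
  [165,166): 1 bp
  [166,173): 7 bp

[1,1,1,1,3,5,7,8,8,8,8,10,10,13,14,14,14,15,16,16]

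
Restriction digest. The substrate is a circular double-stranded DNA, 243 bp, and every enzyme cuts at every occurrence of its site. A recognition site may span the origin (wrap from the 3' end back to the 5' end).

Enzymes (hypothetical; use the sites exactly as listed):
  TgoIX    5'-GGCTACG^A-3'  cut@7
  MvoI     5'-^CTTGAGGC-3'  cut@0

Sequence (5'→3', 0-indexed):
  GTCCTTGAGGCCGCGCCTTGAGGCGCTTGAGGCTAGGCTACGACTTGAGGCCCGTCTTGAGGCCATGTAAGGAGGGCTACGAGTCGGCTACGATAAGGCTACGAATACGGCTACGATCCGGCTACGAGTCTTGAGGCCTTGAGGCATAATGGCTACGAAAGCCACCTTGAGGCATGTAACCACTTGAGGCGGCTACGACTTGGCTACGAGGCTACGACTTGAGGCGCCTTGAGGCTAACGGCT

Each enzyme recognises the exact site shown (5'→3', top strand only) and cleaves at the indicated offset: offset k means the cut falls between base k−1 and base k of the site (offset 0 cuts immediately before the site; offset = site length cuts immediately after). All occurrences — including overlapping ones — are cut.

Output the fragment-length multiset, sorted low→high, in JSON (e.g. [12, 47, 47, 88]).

[1,1,3,8,8,8,9,10,11,11,11,11,12,12,13,15,17,17,19,20,26]

Per-enzyme occurrences:
  TgoIX GGCTACGA/7: at [35, 74, 85, 96, 108, 119, 150, 190, 201, 209] ⇒ [42, 81, 92, 103, 115, 126, 157, 197, 208, 216]
  MvoI CTTGAGGC/0: at [3, 16, 25, 43, 55, 129, 137, 165, 182, 217, 227] ⇒ [3, 16, 25, 43, 55, 129, 137, 165, 182, 217, 227]

All cut coordinates (distinct, sorted): [3, 16, 25, 42, 43, 55, 81, 92, 103, 115, 126, 129, 137, 157, 165, 182, 197, 208, 216, 217, 227]

Fragments:
  3→16: 13 bp
  16→25: 9 bp
  25→42: 17 bp
  42→43: 1 bp
  43→55: 12 bp
  55→81: 26 bp
  81→92: 11 bp
  92→103: 11 bp
  103→115: 12 bp
  115→126: 11 bp
  126→129: 3 bp
  129→137: 8 bp
  137→157: 20 bp
  157→165: 8 bp
  165→182: 17 bp
  182→197: 15 bp
  197→208: 11 bp
  208→216: 8 bp
  216→217: 1 bp
  217→227: 10 bp
  227→3 (wrap): 243-227+3 = 19 bp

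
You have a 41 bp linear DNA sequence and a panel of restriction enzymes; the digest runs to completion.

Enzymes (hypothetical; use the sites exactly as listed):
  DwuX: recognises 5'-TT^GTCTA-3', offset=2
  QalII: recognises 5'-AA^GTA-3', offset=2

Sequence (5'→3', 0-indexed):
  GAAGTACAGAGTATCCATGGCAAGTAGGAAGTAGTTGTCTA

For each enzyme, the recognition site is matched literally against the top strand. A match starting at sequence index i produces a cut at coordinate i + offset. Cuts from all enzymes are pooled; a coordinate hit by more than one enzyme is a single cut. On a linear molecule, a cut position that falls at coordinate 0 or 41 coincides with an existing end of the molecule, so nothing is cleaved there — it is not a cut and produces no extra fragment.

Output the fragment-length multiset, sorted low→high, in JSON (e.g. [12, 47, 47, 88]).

[3,5,6,7,20]

Per-enzyme occurrences:
  DwuX TTGTCTA/2: at [34] ⇒ [36]
  QalII AAGTA/2: at [1, 21, 28] ⇒ [3, 23, 30]

Pooled cuts: [3, 23, 30, 36]

Fragment lengths:
  [0,3): 3 bp
  [3,23): 20 bp
  [23,30): 7 bp
  [30,36): 6 bp
  [36,41): 5 bp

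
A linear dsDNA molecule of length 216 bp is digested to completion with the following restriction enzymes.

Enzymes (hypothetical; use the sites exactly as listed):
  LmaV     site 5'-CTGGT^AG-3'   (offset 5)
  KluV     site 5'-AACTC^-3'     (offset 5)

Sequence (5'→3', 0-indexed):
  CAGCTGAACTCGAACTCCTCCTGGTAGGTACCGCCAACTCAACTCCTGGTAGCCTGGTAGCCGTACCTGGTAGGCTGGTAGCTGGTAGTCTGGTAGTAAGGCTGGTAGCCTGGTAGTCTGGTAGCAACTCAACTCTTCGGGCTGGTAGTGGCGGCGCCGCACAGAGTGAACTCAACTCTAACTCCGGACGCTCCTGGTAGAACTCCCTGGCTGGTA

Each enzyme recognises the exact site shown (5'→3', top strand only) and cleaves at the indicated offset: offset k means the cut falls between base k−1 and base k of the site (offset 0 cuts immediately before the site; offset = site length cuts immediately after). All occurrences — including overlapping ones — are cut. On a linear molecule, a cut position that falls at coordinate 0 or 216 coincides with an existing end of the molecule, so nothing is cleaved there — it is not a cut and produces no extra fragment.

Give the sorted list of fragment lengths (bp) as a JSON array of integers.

Per-enzyme occurrences:
  LmaV (CTGGTAG, off=5): starts [20, 45, 53, 66, 74, 81, 89, 101, 109, 117, 141, 193] → cuts [25, 50, 58, 71, 79, 86, 94, 106, 114, 122, 146, 198]
  KluV (AACTC, off=5): starts [6, 12, 35, 40, 125, 130, 168, 173, 179, 200] → cuts [11, 17, 40, 45, 130, 135, 173, 178, 184, 205]

Pooled cuts: [11, 17, 25, 40, 45, 50, 58, 71, 79, 86, 94, 106, 114, 122, 130, 135, 146, 173, 178, 184, 198, 205]

Fragments:
  [0,11): 11 bp
  [11,17): 6 bp
  [17,25): 8 bp
  [25,40): 15 bp
  [40,45): 5 bp
  [45,50): 5 bp
  [50,58): 8 bp
  [58,71): 13 bp
  [71,79): 8 bp
  [79,86): 7 bp
  [86,94): 8 bp
  [94,106): 12 bp
  [106,114): 8 bp
  [114,122): 8 bp
  [122,130): 8 bp
  [130,135): 5 bp
  [135,146): 11 bp
  [146,173): 27 bp
  [173,178): 5 bp
  [178,184): 6 bp
  [184,198): 14 bp
  [198,205): 7 bp
  [205,216): 11 bp

[5,5,5,5,6,6,7,7,8,8,8,8,8,8,8,11,11,11,12,13,14,15,27]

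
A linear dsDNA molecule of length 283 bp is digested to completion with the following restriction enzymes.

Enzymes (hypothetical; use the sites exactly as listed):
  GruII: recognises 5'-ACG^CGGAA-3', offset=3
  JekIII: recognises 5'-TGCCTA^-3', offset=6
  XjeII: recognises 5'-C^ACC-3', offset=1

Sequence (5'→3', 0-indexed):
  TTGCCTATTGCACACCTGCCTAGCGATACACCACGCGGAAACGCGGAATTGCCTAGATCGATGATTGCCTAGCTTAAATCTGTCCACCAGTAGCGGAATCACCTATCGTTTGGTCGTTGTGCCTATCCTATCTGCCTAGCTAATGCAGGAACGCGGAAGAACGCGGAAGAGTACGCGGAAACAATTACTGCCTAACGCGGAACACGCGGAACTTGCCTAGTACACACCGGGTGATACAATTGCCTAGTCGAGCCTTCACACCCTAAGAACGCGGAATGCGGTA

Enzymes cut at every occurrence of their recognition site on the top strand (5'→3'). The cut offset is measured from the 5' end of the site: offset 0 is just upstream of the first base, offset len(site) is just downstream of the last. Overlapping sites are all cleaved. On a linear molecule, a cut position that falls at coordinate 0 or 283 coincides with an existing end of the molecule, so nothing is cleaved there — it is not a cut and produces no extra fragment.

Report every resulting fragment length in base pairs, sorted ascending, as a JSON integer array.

[3,6,6,6,7,7,8,9,9,10,12,12,12,12,13,13,13,14,15,15,16,19,21,25]

Scan for sites:
  GruII ACGCGGAA/3: at [32, 40, 150, 160, 172, 194, 203, 268] ⇒ [35, 43, 153, 163, 175, 197, 206, 271]
  JekIII TGCCTA/6: at [1, 16, 49, 65, 119, 132, 188, 213, 240] ⇒ [7, 22, 55, 71, 125, 138, 194, 219, 246]
  XjeII CACC/1: at [12, 28, 84, 99, 224, 258] ⇒ [13, 29, 85, 100, 225, 259]

Pooled cuts: [7, 13, 22, 29, 35, 43, 55, 71, 85, 100, 125, 138, 153, 163, 175, 194, 197, 206, 219, 225, 246, 259, 271]

Fragments:
  [0,7): 7 bp
  [7,13): 6 bp
  [13,22): 9 bp
  [22,29): 7 bp
  [29,35): 6 bp
  [35,43): 8 bp
  [43,55): 12 bp
  [55,71): 16 bp
  [71,85): 14 bp
  [85,100): 15 bp
  [100,125): 25 bp
  [125,138): 13 bp
  [138,153): 15 bp
  [153,163): 10 bp
  [163,175): 12 bp
  [175,194): 19 bp
  [194,197): 3 bp
  [197,206): 9 bp
  [206,219): 13 bp
  [219,225): 6 bp
  [225,246): 21 bp
  [246,259): 13 bp
  [259,271): 12 bp
  [271,283): 12 bp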